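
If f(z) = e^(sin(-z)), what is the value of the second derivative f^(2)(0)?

Substitute the inner expansion into the outer series and collect powers.
The coefficient of z^2 in the expansion is 1/2, so f′′(0) = 2! * (1/2) = 1.

1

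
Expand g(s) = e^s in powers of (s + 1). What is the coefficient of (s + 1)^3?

e^(-1)/6

Compute the successive derivatives at the expansion point and divide by k!.
g(-1) = e^(-1)
g′(-1) = e^(-1)
g′′(-1) = e^(-1)
g′′′(-1) = e^(-1)
The Taylor polynomial is Σ g^(k)(-1)/k! · (s + 1)^k.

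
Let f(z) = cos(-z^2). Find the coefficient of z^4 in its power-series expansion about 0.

-1/2

Differentiate repeatedly and evaluate at the center.
[z^0] = 1;  [z^1] = 0;  [z^2] = 0;  [z^3] = 0;  [z^4] = -1/2.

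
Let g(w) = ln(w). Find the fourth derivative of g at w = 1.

-6

Apply the Taylor formula c_k = f^(k)(a)/k!.
The coefficient of (w - 1)^4 in the expansion is -1/4, so g^(4)(1) = 4! * (-1/4) = -6.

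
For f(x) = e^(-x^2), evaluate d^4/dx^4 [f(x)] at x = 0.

12

From the series, [x^4] f = 1/2; multiply by 4! = 24 to get 12.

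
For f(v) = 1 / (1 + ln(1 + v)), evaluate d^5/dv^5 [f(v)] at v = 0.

-694

Use the geometric series for the reciprocal, then substitute.
The coefficient of v^5 in the expansion is -347/60, so f^(5)(0) = 5! * (-347/60) = -694.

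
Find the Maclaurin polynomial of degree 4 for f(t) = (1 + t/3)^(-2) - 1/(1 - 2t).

Expand each term separately and add.

-1291*t^4/81 - 220*t^3/27 - 11*t^2/3 - 8*t/3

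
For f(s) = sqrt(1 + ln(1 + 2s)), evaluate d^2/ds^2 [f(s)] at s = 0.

-3

Plug the Maclaurin series of the inner function into that of the outer and collect terms.
The coefficient of s^2 in the expansion is -3/2, so f′′(0) = 2! * (-3/2) = -3.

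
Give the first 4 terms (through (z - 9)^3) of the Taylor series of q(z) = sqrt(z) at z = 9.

(z - 9)^3/3888 - (z - 9)^2/216 + (z - 9)/6 + 3

[(z - 9)^0] = 3;  [(z - 9)^1] = 1/6;  [(z - 9)^2] = -1/216;  [(z - 9)^3] = 1/3888.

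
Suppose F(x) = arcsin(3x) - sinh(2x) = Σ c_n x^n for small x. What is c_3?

19/6

Add the two expansions coefficient-wise.
[x^0] = 0;  [x^1] = 1;  [x^2] = 0;  [x^3] = 19/6.
So c_3 = F′′′(0)/3! = 19/6.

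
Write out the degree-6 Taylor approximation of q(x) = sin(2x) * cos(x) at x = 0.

61*x^5/60 - 7*x^3/3 + 2*x

Multiply the two series term by term and collect like powers.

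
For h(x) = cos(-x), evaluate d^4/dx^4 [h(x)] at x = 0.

1

The coefficient of x^4 in the expansion is 1/24, so h^(4)(0) = 4! * (1/24) = 1.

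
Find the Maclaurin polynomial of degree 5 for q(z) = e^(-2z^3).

Differentiate repeatedly and evaluate at the center.
q(0) = 1
q′(0) = 0
q′′(0) = 0
q′′′(0) = -12
q^(4)(0) = 0
q^(5)(0) = 0
Then c_k = q^(k)(0)/k! gives each Taylor coefficient.

1 - 2*z^3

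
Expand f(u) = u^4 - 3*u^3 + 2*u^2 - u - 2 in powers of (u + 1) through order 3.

-7*(u + 1)^3 + 17*(u + 1)^2 - 18*(u + 1) + 5

f(-1) = 5
f′(-1) = -18
f′′(-1) = 34
f′′′(-1) = -42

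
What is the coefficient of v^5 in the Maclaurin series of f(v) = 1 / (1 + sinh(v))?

Expand as Σ (-1)^k u^k with u equal to the inner function's series.
f(0) = 1
f′(0) = -1
f′′(0) = 2
f′′′(0) = -7
f^(4)(0) = 32
f^(5)(0) = -181
So c_5 = f^(5)(0)/5! = -181/120.

-181/120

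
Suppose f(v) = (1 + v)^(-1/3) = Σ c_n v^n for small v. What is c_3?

f(0) = 1
f′(0) = -1/3
f′′(0) = 4/9
f′′′(0) = -28/27

-14/81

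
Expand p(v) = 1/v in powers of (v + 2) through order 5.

-(v + 2)^5/64 - (v + 2)^4/32 - (v + 2)^3/16 - (v + 2)^2/8 - (v + 2)/4 - 1/2

Differentiate repeatedly and evaluate at the center.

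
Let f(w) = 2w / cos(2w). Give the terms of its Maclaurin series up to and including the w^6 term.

20*w^5/3 + 4*w^3 + 2*w

Divide the numerator series by the denominator series (power-series long division).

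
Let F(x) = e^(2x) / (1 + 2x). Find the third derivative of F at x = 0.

-16

Write out both Maclaurin series and multiply, keeping only the needed powers.
The coefficient of x^3 in the expansion is -8/3, so F′′′(0) = 3! * (-8/3) = -16.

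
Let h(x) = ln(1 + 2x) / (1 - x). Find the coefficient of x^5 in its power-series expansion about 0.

Multiply the numerator's expansion by the denominator's geometric series.
h(0) = 0
h′(0) = 2
h′′(0) = 0
h′′′(0) = 16
h^(4)(0) = -32
h^(5)(0) = 608
So c_5 = h^(5)(0)/5! = 76/15.

76/15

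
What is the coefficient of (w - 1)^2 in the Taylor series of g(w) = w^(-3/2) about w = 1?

15/8

[(w - 1)^0] = 1;  [(w - 1)^1] = -3/2;  [(w - 1)^2] = 15/8.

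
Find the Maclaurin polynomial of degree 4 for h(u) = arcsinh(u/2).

h(0) = 0
h′(0) = 1/2
h′′(0) = 0
h′′′(0) = -1/8
h^(4)(0) = 0

-u^3/48 + u/2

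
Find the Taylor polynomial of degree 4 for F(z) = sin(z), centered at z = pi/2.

(z - pi/2)^4/24 - (z - pi/2)^2/2 + 1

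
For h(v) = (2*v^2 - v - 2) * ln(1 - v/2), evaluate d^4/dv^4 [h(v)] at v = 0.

Distribute the polynomial across the series and collect like powers.
The coefficient of v^4 in the expansion is -17/96, so h^(4)(0) = 4! * (-17/96) = -17/4.

-17/4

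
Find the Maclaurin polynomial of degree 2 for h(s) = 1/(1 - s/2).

[s^0] = 1;  [s^1] = 1/2;  [s^2] = 1/4.

s^2/4 + s/2 + 1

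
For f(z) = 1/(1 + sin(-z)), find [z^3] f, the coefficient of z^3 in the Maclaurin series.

Plug the Maclaurin series of the inner function into that of the outer and collect terms.
So c_3 = f′′′(0)/3! = 5/6.

5/6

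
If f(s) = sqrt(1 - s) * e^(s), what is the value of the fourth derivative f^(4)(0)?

-79/16

Expand each factor separately, then convolve coefficients.
From the series, [s^4] f = -79/384; multiply by 4! = 24 to get -79/16.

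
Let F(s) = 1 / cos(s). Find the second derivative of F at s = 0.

Divide the numerator series by the denominator series (power-series long division).
The coefficient of s^2 in the expansion is 1/2, so F′′(0) = 2! * (1/2) = 1.

1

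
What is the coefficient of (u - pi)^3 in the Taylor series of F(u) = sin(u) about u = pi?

1/6

Compute the successive derivatives at the expansion point and divide by k!.
F(pi) = 0
F′(pi) = -1
F′′(pi) = 0
F′′′(pi) = 1
So c_3 = F′′′(pi)/3! = 1/6.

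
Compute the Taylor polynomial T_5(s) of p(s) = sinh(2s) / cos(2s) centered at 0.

Invert the denominator's series and multiply.
p(0) = 0
p′(0) = 2
p′′(0) = 0
p′′′(0) = 32
p^(4)(0) = 0
p^(5)(0) = 1152
Dividing each by k! gives the coefficients c_0, ..., c_5.

48*s^5/5 + 16*s^3/3 + 2*s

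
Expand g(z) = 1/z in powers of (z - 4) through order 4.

(z - 4)^4/1024 - (z - 4)^3/256 + (z - 4)^2/64 - (z - 4)/16 + 1/4

g(4) = 1/4
g′(4) = -1/16
g′′(4) = 1/32
g′′′(4) = -3/128
g^(4)(4) = 3/128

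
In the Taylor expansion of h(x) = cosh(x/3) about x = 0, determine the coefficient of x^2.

[x^0] = 1;  [x^1] = 0;  [x^2] = 1/18.
So c_2 = h′′(0)/2! = 1/18.

1/18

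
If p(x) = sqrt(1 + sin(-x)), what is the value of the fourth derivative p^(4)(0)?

Compose series: expand the inner function first, then feed it into the outer expansion.
From the series, [x^4] p = 1/384; multiply by 4! = 24 to get 1/16.

1/16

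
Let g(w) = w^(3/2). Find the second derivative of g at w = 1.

The coefficient of (w - 1)^2 in the expansion is 3/8, so g′′(1) = 2! * (3/8) = 3/4.

3/4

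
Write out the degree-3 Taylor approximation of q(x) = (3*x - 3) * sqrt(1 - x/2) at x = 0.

Shift and add copies of the series according to the polynomial's terms.

-9*x^3/128 - 21*x^2/32 + 15*x/4 - 3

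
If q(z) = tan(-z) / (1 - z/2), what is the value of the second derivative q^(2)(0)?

-1

Multiply the two series term by term and collect like powers.
The coefficient of z^2 in the expansion is -1/2, so q′′(0) = 2! * (-1/2) = -1.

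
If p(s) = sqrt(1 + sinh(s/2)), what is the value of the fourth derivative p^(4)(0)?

Compose series: expand the inner function first, then feed it into the outer expansion.
From the series, [s^4] p = -31/6144; multiply by 4! = 24 to get -31/256.

-31/256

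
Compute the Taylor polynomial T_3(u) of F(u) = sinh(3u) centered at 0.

9*u^3/2 + 3*u

Use the known series and substitute for the argument.
F(0) = 0
F′(0) = 3
F′′(0) = 0
F′′′(0) = 27
Then c_k = F^(k)(0)/k! gives each Taylor coefficient.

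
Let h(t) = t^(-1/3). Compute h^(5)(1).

-3640/243

The coefficient of (t - 1)^5 in the expansion is -91/729, so h^(5)(1) = 5! * (-91/729) = -3640/243.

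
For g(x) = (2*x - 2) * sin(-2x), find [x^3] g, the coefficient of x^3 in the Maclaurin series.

Distribute the polynomial across the series and collect like powers.
[x^0] = 0;  [x^1] = 4;  [x^2] = -4;  [x^3] = -8/3.
So c_3 = g′′′(0)/3! = -8/3.

-8/3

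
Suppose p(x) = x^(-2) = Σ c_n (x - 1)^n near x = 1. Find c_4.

p(1) = 1
p′(1) = -2
p′′(1) = 6
p′′′(1) = -24
p^(4)(1) = 120
So c_4 = p^(4)(1)/4! = 5.

5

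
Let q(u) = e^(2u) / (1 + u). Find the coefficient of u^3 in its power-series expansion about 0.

Write out both Maclaurin series and multiply, keeping only the needed powers.

1/3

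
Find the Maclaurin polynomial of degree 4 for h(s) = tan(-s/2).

-s^3/24 - s/2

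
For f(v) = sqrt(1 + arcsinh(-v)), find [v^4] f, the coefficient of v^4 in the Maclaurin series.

Let u equal the inner series; expand the outer function in u and truncate.
[v^0] = 1;  [v^1] = -1/2;  [v^2] = -1/8;  [v^3] = 1/48;  [v^4] = 1/384.
So c_4 = f^(4)(0)/4! = 1/384.

1/384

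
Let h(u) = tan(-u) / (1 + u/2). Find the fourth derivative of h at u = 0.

Write out both Maclaurin series and multiply, keeping only the needed powers.
From the series, [u^4] h = 7/24; multiply by 4! = 24 to get 7.

7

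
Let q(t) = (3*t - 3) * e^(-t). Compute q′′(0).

Distribute the polynomial across the series and collect like powers.
The coefficient of t^2 in the expansion is -9/2, so q′′(0) = 2! * (-9/2) = -9.

-9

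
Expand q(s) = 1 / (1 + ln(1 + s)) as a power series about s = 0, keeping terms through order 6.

3289*s^6/360 - 347*s^5/60 + 11*s^4/3 - 7*s^3/3 + 3*s^2/2 - s + 1

Write 1/(1+u) = 1 - u + u^2 - u^3 + ... and substitute the series for u.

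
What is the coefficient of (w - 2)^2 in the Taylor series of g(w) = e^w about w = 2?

Compute the successive derivatives at the expansion point and divide by k!.
[(w - 2)^0] = e^(2);  [(w - 2)^1] = e^(2);  [(w - 2)^2] = e^(2)/2.
So c_2 = g′′(2)/2! = e^(2)/2.

e^(2)/2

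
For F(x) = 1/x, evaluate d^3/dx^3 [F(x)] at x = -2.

-3/8

The coefficient of (x + 2)^3 in the expansion is -1/16, so F′′′(-2) = 3! * (-1/16) = -3/8.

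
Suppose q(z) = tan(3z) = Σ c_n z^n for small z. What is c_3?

9

q(0) = 0
q′(0) = 3
q′′(0) = 0
q′′′(0) = 54
The Taylor polynomial is Σ q^(k)(0)/k! · z^k.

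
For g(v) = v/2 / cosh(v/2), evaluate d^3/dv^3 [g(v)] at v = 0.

Divide the numerator series by the denominator series (power-series long division).
The coefficient of v^3 in the expansion is -1/16, so g′′′(0) = 3! * (-1/16) = -3/8.

-3/8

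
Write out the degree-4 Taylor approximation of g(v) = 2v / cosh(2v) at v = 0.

Write the quotient as an unknown series and match coefficients against numerator = denominator · series.
[v^0] = 0;  [v^1] = 2;  [v^2] = 0;  [v^3] = -4;  [v^4] = 0.

-4*v^3 + 2*v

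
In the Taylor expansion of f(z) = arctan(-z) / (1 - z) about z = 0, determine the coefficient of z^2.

-1

Multiply the two series term by term and collect like powers.
f(0) = 0
f′(0) = -1
f′′(0) = -2
So c_2 = f′′(0)/2! = -1.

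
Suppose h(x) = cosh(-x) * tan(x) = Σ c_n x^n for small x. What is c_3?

5/6

Take the Cauchy product of the two expansions.
h(0) = 0
h′(0) = 1
h′′(0) = 0
h′′′(0) = 5
Then c_k = h^(k)(0)/k! gives each Taylor coefficient.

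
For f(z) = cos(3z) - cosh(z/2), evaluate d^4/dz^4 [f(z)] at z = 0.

1295/16

Expand each term separately and add.
The coefficient of z^4 in the expansion is 1295/384, so f^(4)(0) = 4! * (1295/384) = 1295/16.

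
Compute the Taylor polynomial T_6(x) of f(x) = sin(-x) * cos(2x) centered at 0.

Multiply the two series term by term and collect like powers.
f(0) = 0
f′(0) = -1
f′′(0) = 0
f′′′(0) = 13
f^(4)(0) = 0
f^(5)(0) = -121
f^(6)(0) = 0
Then c_k = f^(k)(0)/k! gives each Taylor coefficient.

-121*x^5/120 + 13*x^3/6 - x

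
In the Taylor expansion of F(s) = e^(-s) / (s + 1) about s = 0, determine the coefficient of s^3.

Use 1/(1 - r) = Σ r^k on the denominator, then take the Cauchy product.
F(0) = 1
F′(0) = -2
F′′(0) = 5
F′′′(0) = -16
So c_3 = F′′′(0)/3! = -8/3.

-8/3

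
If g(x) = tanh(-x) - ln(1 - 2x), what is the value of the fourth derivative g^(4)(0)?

Combine the two series term by term.
The coefficient of x^4 in the expansion is 4, so g^(4)(0) = 4! * (4) = 96.

96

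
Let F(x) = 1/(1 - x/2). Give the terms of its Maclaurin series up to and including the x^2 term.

x^2/4 + x/2 + 1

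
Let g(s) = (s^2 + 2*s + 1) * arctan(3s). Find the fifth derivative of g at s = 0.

Shift and add copies of the series according to the polynomial's terms.
From the series, [s^5] g = 198/5; multiply by 5! = 120 to get 4752.

4752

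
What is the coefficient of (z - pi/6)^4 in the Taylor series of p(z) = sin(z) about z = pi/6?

1/48

Differentiate repeatedly and evaluate at the center.
p(pi/6) = 1/2
p′(pi/6) = sqrt(3)/2
p′′(pi/6) = -1/2
p′′′(pi/6) = -sqrt(3)/2
p^(4)(pi/6) = 1/2
So c_4 = p^(4)(pi/6)/4! = 1/48.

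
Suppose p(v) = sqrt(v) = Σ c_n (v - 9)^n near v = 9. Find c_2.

-1/216

Use the known series and substitute for the argument.
p(9) = 3
p′(9) = 1/6
p′′(9) = -1/108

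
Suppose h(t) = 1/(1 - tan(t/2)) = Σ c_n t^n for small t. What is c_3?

1/6

Let u equal the inner series; expand the outer function in u and truncate.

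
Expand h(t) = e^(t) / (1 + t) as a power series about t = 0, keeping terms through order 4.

3*t^4/8 - t^3/3 + t^2/2 + 1

Write out both Maclaurin series and multiply, keeping only the needed powers.
h(0) = 1
h′(0) = 0
h′′(0) = 1
h′′′(0) = -2
h^(4)(0) = 9
Dividing each by k! gives the coefficients c_0, ..., c_4.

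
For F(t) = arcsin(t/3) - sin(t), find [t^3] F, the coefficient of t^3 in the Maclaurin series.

Combine the two series term by term.
[t^0] = 0;  [t^1] = -2/3;  [t^2] = 0;  [t^3] = 14/81.
So c_3 = F′′′(0)/3! = 14/81.

14/81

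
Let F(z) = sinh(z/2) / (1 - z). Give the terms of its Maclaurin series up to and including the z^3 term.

Write out both Maclaurin series and multiply, keeping only the needed powers.
F(0) = 0
F′(0) = 1/2
F′′(0) = 1
F′′′(0) = 25/8
Dividing each by k! gives the coefficients c_0, ..., c_3.

25*z^3/48 + z^2/2 + z/2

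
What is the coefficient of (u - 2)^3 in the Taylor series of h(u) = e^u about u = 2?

h(2) = e^(2)
h′(2) = e^(2)
h′′(2) = e^(2)
h′′′(2) = e^(2)

e^(2)/6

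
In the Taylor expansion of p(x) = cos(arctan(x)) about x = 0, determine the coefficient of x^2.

-1/2

Plug the Maclaurin series of the inner function into that of the outer and collect terms.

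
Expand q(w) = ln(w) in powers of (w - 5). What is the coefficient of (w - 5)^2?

-1/50

Differentiate repeatedly and evaluate at the center.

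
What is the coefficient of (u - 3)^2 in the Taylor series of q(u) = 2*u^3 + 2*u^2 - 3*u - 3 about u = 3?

Apply the Taylor formula c_k = f^(k)(a)/k!.
q(3) = 60
q′(3) = 63
q′′(3) = 40

20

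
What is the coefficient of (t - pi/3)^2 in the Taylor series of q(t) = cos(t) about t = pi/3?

-1/4

q(pi/3) = 1/2
q′(pi/3) = -sqrt(3)/2
q′′(pi/3) = -1/2
The Taylor polynomial is Σ q^(k)(pi/3)/k! · (t - pi/3)^k.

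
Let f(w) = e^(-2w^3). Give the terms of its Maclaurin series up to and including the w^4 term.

Compute the successive derivatives at the expansion point and divide by k!.
[w^0] = 1;  [w^1] = 0;  [w^2] = 0;  [w^3] = -2;  [w^4] = 0.

1 - 2*w^3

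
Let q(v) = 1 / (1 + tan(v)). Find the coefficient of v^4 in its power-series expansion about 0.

Use the geometric series for the reciprocal, then substitute.
[v^0] = 1;  [v^1] = -1;  [v^2] = 1;  [v^3] = -4/3;  [v^4] = 5/3.
So c_4 = q^(4)(0)/4! = 5/3.

5/3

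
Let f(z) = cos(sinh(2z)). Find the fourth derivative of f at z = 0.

-48

Plug the Maclaurin series of the inner function into that of the outer and collect terms.
The coefficient of z^4 in the expansion is -2, so f^(4)(0) = 4! * (-2) = -48.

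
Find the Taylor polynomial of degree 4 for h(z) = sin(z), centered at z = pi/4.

Use the known series and substitute for the argument.
h(pi/4) = sqrt(2)/2
h′(pi/4) = sqrt(2)/2
h′′(pi/4) = -sqrt(2)/2
h′′′(pi/4) = -sqrt(2)/2
h^(4)(pi/4) = sqrt(2)/2

sqrt(2)*(z - pi/4)^4/48 - sqrt(2)*(z - pi/4)^3/12 - sqrt(2)*(z - pi/4)^2/4 + sqrt(2)*(z - pi/4)/2 + sqrt(2)/2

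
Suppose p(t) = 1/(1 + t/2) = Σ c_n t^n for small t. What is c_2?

1/4

[t^0] = 1;  [t^1] = -1/2;  [t^2] = 1/4.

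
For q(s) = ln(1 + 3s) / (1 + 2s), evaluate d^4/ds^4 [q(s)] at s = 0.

Multiply the two series term by term and collect like powers.
The coefficient of s^4 in the expansion is -321/4, so q^(4)(0) = 4! * (-321/4) = -1926.

-1926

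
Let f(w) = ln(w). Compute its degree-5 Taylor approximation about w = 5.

(w - 5)^5/15625 - (w - 5)^4/2500 + (w - 5)^3/375 - (w - 5)^2/50 + (w - 5)/5 + ln(5)

Use the known series and substitute for the argument.
f(5) = ln(5)
f′(5) = 1/5
f′′(5) = -1/25
f′′′(5) = 2/125
f^(4)(5) = -6/625
f^(5)(5) = 24/3125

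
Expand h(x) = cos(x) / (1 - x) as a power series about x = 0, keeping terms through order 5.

Use 1/(1 - r) = Σ r^k on the denominator, then take the Cauchy product.
h(0) = 1
h′(0) = 1
h′′(0) = 1
h′′′(0) = 3
h^(4)(0) = 13
h^(5)(0) = 65
Then c_k = h^(k)(0)/k! gives each Taylor coefficient.

13*x^5/24 + 13*x^4/24 + x^3/2 + x^2/2 + x + 1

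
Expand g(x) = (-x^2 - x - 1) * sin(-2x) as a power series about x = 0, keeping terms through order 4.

Distribute the polynomial across the series and collect like powers.
g(0) = 0
g′(0) = 2
g′′(0) = 4
g′′′(0) = 4
g^(4)(0) = -32
Dividing each by k! gives the coefficients c_0, ..., c_4.

-4*x^4/3 + 2*x^3/3 + 2*x^2 + 2*x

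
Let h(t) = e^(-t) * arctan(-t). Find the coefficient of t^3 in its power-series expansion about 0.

-1/6

Take the Cauchy product of the two expansions.
h(0) = 0
h′(0) = -1
h′′(0) = 2
h′′′(0) = -1
So c_3 = h′′′(0)/3! = -1/6.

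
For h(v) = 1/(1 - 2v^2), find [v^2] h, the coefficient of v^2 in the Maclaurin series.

2

Use the known series and substitute for the argument.
h(0) = 1
h′(0) = 0
h′′(0) = 4
Then c_k = h^(k)(0)/k! gives each Taylor coefficient.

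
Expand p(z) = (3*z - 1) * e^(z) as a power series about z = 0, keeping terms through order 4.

11*z^4/24 + 4*z^3/3 + 5*z^2/2 + 2*z - 1

Distribute the polynomial across the series and collect like powers.
p(0) = -1
p′(0) = 2
p′′(0) = 5
p′′′(0) = 8
p^(4)(0) = 11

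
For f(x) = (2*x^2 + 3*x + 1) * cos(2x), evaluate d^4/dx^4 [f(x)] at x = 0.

Distribute the polynomial across the series and collect like powers.
From the series, [x^4] f = -10/3; multiply by 4! = 24 to get -80.

-80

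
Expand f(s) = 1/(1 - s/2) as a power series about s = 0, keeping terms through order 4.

Compute the successive derivatives at the expansion point and divide by k!.
f(0) = 1
f′(0) = 1/2
f′′(0) = 1/2
f′′′(0) = 3/4
f^(4)(0) = 3/2

s^4/16 + s^3/8 + s^2/4 + s/2 + 1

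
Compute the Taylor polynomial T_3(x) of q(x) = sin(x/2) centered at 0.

-x^3/48 + x/2

[x^0] = 0;  [x^1] = 1/2;  [x^2] = 0;  [x^3] = -1/48.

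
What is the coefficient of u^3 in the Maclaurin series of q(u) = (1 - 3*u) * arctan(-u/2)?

Multiply each power in the prefactor through the base expansion.
q(0) = 0
q′(0) = -1/2
q′′(0) = 3
q′′′(0) = 1/4

1/24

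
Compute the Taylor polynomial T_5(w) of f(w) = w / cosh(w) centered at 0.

Divide the numerator series by the denominator series (power-series long division).
[w^0] = 0;  [w^1] = 1;  [w^2] = 0;  [w^3] = -1/2;  [w^4] = 0;  [w^5] = 5/24.

5*w^5/24 - w^3/2 + w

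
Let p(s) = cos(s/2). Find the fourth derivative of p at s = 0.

1/16

The coefficient of s^4 in the expansion is 1/384, so p^(4)(0) = 4! * (1/384) = 1/16.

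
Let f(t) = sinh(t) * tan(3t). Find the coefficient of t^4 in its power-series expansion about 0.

Take the Cauchy product of the two expansions.
f(0) = 0
f′(0) = 0
f′′(0) = 6
f′′′(0) = 0
f^(4)(0) = 228
So c_4 = f^(4)(0)/4! = 19/2.

19/2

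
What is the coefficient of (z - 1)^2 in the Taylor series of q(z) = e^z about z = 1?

e/2

Differentiate repeatedly and evaluate at the center.
q(1) = e
q′(1) = e
q′′(1) = e
Then c_k = q^(k)(1)/k! gives each Taylor coefficient.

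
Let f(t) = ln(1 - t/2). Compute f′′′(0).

-1/4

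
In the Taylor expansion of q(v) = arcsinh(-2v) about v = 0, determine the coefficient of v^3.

[v^0] = 0;  [v^1] = -2;  [v^2] = 0;  [v^3] = 4/3.

4/3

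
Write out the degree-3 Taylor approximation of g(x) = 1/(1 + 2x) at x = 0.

g(0) = 1
g′(0) = -2
g′′(0) = 8
g′′′(0) = -48
The Taylor polynomial is Σ g^(k)(0)/k! · x^k.

-8*x^3 + 4*x^2 - 2*x + 1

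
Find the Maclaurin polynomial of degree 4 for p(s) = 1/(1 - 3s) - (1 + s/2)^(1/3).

Expand each term separately and add.
p(0) = 0
p′(0) = 17/6
p′′(0) = 325/18
p′′′(0) = 17491/108
p^(4)(0) = 157469/81
The Taylor polynomial is Σ p^(k)(0)/k! · s^k.

157469*s^4/1944 + 17491*s^3/648 + 325*s^2/36 + 17*s/6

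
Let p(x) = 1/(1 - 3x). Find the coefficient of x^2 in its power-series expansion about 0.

9

Apply the Taylor formula c_k = f^(k)(a)/k!.
[x^0] = 1;  [x^1] = 3;  [x^2] = 9.
So c_2 = p′′(0)/2! = 9.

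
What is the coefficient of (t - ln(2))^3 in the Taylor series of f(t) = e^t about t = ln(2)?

[(t - ln(2))^0] = 2;  [(t - ln(2))^1] = 2;  [(t - ln(2))^2] = 1;  [(t - ln(2))^3] = 1/3.

1/3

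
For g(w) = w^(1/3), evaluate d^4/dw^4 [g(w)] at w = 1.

-80/81

The coefficient of (w - 1)^4 in the expansion is -10/243, so g^(4)(1) = 4! * (-10/243) = -80/81.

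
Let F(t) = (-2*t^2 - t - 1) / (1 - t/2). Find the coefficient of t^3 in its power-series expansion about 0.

-11/8

Shift and add copies of the series according to the polynomial's terms.
F(0) = -1
F′(0) = -3/2
F′′(0) = -11/2
F′′′(0) = -33/4
The Taylor polynomial is Σ F^(k)(0)/k! · t^k.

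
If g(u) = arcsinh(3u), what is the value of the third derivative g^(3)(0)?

-27

The coefficient of u^3 in the expansion is -9/2, so g′′′(0) = 3! * (-9/2) = -27.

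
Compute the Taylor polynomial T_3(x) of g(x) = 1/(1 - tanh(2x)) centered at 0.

16*x^3/3 + 4*x^2 + 2*x + 1

Compose series: expand the inner function first, then feed it into the outer expansion.
g(0) = 1
g′(0) = 2
g′′(0) = 8
g′′′(0) = 32
Then c_k = g^(k)(0)/k! gives each Taylor coefficient.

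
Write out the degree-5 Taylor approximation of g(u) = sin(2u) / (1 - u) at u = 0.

14*u^5/15 + 2*u^4/3 + 2*u^3/3 + 2*u^2 + 2*u

Multiply the numerator's expansion by the denominator's geometric series.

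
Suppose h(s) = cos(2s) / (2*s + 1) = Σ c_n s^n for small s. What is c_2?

Expand 1/(denominator) as a geometric series and multiply by the numerator's series.
So c_2 = h′′(0)/2! = 2.

2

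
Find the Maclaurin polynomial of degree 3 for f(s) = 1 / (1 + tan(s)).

Expand as Σ (-1)^k u^k with u equal to the inner function's series.
f(0) = 1
f′(0) = -1
f′′(0) = 2
f′′′(0) = -8

-4*s^3/3 + s^2 - s + 1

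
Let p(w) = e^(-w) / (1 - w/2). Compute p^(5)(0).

Multiply the two series term by term and collect like powers.
The coefficient of w^5 in the expansion is 1/480, so p^(5)(0) = 5! * (1/480) = 1/4.

1/4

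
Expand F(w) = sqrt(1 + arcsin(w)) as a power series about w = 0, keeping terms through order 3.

7*w^3/48 - w^2/8 + w/2 + 1

Let u equal the inner series; expand the outer function in u and truncate.
[w^0] = 1;  [w^1] = 1/2;  [w^2] = -1/8;  [w^3] = 7/48.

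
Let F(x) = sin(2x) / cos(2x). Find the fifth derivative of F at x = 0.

Divide the numerator series by the denominator series (power-series long division).
From the series, [x^5] F = 64/15; multiply by 5! = 120 to get 512.

512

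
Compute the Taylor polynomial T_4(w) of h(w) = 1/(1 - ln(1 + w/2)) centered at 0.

Plug the Maclaurin series of the inner function into that of the outer and collect terms.
h(0) = 1
h′(0) = 1/2
h′′(0) = 1/4
h′′′(0) = 1/4
h^(4)(0) = 1/4
The Taylor polynomial is Σ h^(k)(0)/k! · w^k.

w^4/96 + w^3/24 + w^2/8 + w/2 + 1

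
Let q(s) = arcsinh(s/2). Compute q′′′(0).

-1/8

Differentiate repeatedly and evaluate at the center.
The coefficient of s^3 in the expansion is -1/48, so q′′′(0) = 3! * (-1/48) = -1/8.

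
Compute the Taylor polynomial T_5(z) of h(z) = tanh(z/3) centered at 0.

2*z^5/3645 - z^3/81 + z/3

Differentiate repeatedly and evaluate at the center.
[z^0] = 0;  [z^1] = 1/3;  [z^2] = 0;  [z^3] = -1/81;  [z^4] = 0;  [z^5] = 2/3645.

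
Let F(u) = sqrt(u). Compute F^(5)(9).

35/209952

Differentiate repeatedly and evaluate at the center.
From the series, [(u - 9)^5] F = 7/5038848; multiply by 5! = 120 to get 35/209952.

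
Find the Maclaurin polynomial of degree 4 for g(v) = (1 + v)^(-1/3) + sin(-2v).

Combine the two series term by term.
g(0) = 1
g′(0) = -7/3
g′′(0) = 4/9
g′′′(0) = 188/27
g^(4)(0) = 280/81

35*v^4/243 + 94*v^3/81 + 2*v^2/9 - 7*v/3 + 1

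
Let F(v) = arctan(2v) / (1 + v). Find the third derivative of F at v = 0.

-4

Write out both Maclaurin series and multiply, keeping only the needed powers.
From the series, [v^3] F = -2/3; multiply by 3! = 6 to get -4.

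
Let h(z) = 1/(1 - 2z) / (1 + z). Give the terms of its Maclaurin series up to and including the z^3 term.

Multiply the two series term by term and collect like powers.
[z^0] = 1;  [z^1] = 1;  [z^2] = 3;  [z^3] = 5.

5*z^3 + 3*z^2 + z + 1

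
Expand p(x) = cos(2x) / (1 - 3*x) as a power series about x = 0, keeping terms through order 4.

Expand 1/(denominator) as a geometric series and multiply by the numerator's series.
p(0) = 1
p′(0) = 3
p′′(0) = 14
p′′′(0) = 126
p^(4)(0) = 1528
The Taylor polynomial is Σ p^(k)(0)/k! · x^k.

191*x^4/3 + 21*x^3 + 7*x^2 + 3*x + 1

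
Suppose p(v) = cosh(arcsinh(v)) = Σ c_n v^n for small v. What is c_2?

Let u equal the inner series; expand the outer function in u and truncate.

1/2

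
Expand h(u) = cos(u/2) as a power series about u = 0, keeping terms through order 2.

1 - u^2/8

Apply the Taylor formula c_k = f^(k)(a)/k!.
h(0) = 1
h′(0) = 0
h′′(0) = -1/4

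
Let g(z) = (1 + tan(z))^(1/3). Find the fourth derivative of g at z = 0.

-224/81

Plug the Maclaurin series of the inner function into that of the outer and collect terms.
From the series, [z^4] g = -28/243; multiply by 4! = 24 to get -224/81.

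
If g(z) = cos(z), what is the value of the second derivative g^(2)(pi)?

1

Compute the successive derivatives at the expansion point and divide by k!.
From the series, [(z - pi)^2] g = 1/2; multiply by 2! = 2 to get 1.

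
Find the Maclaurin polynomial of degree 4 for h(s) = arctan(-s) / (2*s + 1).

22*s^4/3 - 11*s^3/3 + 2*s^2 - s

Multiply the numerator's expansion by the denominator's geometric series.
h(0) = 0
h′(0) = -1
h′′(0) = 4
h′′′(0) = -22
h^(4)(0) = 176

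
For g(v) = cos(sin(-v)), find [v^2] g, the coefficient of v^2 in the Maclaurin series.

Substitute the inner expansion into the outer series and collect powers.
[v^0] = 1;  [v^1] = 0;  [v^2] = -1/2.

-1/2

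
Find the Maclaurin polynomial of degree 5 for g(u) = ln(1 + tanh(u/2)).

u^4/192 - u^2/8 + u/2

Plug the Maclaurin series of the inner function into that of the outer and collect terms.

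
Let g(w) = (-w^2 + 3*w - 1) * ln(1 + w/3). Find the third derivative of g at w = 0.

-83/27

Multiply each power in the prefactor through the base expansion.
The coefficient of w^3 in the expansion is -83/162, so g′′′(0) = 3! * (-83/162) = -83/27.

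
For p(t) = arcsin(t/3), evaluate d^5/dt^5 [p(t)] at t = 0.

1/27

From the series, [t^5] p = 1/3240; multiply by 5! = 120 to get 1/27.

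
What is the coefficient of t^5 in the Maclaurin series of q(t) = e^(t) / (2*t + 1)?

Multiply the numerator's expansion by the denominator's geometric series.
q(0) = 1
q′(0) = -1
q′′(0) = 5
q′′′(0) = -29
q^(4)(0) = 233
q^(5)(0) = -2329

-2329/120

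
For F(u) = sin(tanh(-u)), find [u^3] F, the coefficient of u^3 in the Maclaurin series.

1/2

Let u equal the inner series; expand the outer function in u and truncate.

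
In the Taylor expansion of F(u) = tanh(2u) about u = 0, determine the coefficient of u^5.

64/15

F(0) = 0
F′(0) = 2
F′′(0) = 0
F′′′(0) = -16
F^(4)(0) = 0
F^(5)(0) = 512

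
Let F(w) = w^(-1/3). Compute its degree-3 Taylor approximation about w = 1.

-14*(w - 1)^3/81 + 2*(w - 1)^2/9 - (w - 1)/3 + 1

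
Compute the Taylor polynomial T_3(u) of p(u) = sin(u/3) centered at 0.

p(0) = 0
p′(0) = 1/3
p′′(0) = 0
p′′′(0) = -1/27

-u^3/162 + u/3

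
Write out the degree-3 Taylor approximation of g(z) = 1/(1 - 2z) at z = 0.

g(0) = 1
g′(0) = 2
g′′(0) = 8
g′′′(0) = 48
Then c_k = g^(k)(0)/k! gives each Taylor coefficient.

8*z^3 + 4*z^2 + 2*z + 1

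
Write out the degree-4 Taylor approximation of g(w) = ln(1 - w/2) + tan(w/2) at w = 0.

-w^4/64 - w^2/8

Combine the two series term by term.
g(0) = 0
g′(0) = 0
g′′(0) = -1/4
g′′′(0) = 0
g^(4)(0) = -3/8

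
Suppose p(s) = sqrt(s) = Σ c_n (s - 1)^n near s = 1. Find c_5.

7/256

Differentiate repeatedly and evaluate at the center.
[(s - 1)^0] = 1;  [(s - 1)^1] = 1/2;  [(s - 1)^2] = -1/8;  [(s - 1)^3] = 1/16;  [(s - 1)^4] = -5/128;  [(s - 1)^5] = 7/256.
So c_5 = p^(5)(1)/5! = 7/256.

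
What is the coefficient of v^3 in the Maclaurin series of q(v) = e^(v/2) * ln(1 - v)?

-17/24

Multiply the two series term by term and collect like powers.
q(0) = 0
q′(0) = -1
q′′(0) = -2
q′′′(0) = -17/4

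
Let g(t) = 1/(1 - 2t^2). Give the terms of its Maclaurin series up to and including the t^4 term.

4*t^4 + 2*t^2 + 1

Compute the successive derivatives at the expansion point and divide by k!.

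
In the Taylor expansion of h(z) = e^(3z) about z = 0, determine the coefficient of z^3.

9/2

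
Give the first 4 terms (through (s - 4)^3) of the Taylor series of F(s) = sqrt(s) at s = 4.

(s - 4)^3/512 - (s - 4)^2/64 + (s - 4)/4 + 2

F(4) = 2
F′(4) = 1/4
F′′(4) = -1/32
F′′′(4) = 3/256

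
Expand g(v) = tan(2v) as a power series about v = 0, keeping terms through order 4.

8*v^3/3 + 2*v

Apply the Taylor formula c_k = f^(k)(a)/k!.
[v^0] = 0;  [v^1] = 2;  [v^2] = 0;  [v^3] = 8/3;  [v^4] = 0.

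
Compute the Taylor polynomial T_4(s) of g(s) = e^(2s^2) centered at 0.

Compute the successive derivatives at the expansion point and divide by k!.

2*s^4 + 2*s^2 + 1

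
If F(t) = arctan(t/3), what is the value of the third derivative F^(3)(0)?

-2/27

From the series, [t^3] F = -1/81; multiply by 3! = 6 to get -2/27.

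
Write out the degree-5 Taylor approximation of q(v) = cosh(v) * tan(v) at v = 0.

Expand each factor separately, then convolve coefficients.
q(0) = 0
q′(0) = 1
q′′(0) = 0
q′′′(0) = 5
q^(4)(0) = 0
q^(5)(0) = 41

41*v^5/120 + 5*v^3/6 + v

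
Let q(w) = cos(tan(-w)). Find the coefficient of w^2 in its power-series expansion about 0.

Compose series: expand the inner function first, then feed it into the outer expansion.
q(0) = 1
q′(0) = 0
q′′(0) = -1
The Taylor polynomial is Σ q^(k)(0)/k! · w^k.

-1/2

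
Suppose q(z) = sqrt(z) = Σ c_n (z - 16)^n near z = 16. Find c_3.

1/16384

Differentiate repeatedly and evaluate at the center.
q(16) = 4
q′(16) = 1/8
q′′(16) = -1/256
q′′′(16) = 3/8192
So c_3 = q′′′(16)/3! = 1/16384.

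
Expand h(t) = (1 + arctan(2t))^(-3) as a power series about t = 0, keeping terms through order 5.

-1856*t^5/5 + 176*t^4 - 72*t^3 + 24*t^2 - 6*t + 1

Plug the Maclaurin series of the inner function into that of the outer and collect terms.
h(0) = 1
h′(0) = -6
h′′(0) = 48
h′′′(0) = -432
h^(4)(0) = 4224
h^(5)(0) = -44544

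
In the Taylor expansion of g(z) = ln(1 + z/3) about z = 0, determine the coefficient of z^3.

1/81

Use the known series and substitute for the argument.
g(0) = 0
g′(0) = 1/3
g′′(0) = -1/9
g′′′(0) = 2/27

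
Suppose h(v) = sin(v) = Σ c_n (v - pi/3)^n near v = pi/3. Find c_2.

-sqrt(3)/4

Use the known series and substitute for the argument.
h(pi/3) = sqrt(3)/2
h′(pi/3) = 1/2
h′′(pi/3) = -sqrt(3)/2
The Taylor polynomial is Σ h^(k)(pi/3)/k! · (v - pi/3)^k.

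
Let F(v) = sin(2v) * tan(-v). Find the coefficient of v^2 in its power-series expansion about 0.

-2

Expand each factor separately, then convolve coefficients.
F(0) = 0
F′(0) = 0
F′′(0) = -4
So c_2 = F′′(0)/2! = -2.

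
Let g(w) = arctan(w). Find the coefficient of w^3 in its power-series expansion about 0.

g(0) = 0
g′(0) = 1
g′′(0) = 0
g′′′(0) = -2

-1/3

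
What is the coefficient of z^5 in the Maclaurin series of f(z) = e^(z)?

1/120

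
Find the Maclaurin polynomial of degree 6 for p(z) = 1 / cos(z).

61*z^6/720 + 5*z^4/24 + z^2/2 + 1

Divide the numerator series by the denominator series (power-series long division).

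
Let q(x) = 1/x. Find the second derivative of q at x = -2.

-1/4

The coefficient of (x + 2)^2 in the expansion is -1/8, so q′′(-2) = 2! * (-1/8) = -1/4.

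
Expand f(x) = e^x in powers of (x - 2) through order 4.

(x - 2)^4*e^(2)/24 + (x - 2)^3*e^(2)/6 + (x - 2)^2*e^(2)/2 + (x - 2)*e^(2) + e^(2)

f(2) = e^(2)
f′(2) = e^(2)
f′′(2) = e^(2)
f′′′(2) = e^(2)
f^(4)(2) = e^(2)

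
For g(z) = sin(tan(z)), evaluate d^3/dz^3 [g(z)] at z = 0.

Compose series: expand the inner function first, then feed it into the outer expansion.
From the series, [z^3] g = 1/6; multiply by 3! = 6 to get 1.

1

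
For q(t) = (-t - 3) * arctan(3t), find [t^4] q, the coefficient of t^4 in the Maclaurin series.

Shift and add copies of the series according to the polynomial's terms.
q(0) = 0
q′(0) = -9
q′′(0) = -6
q′′′(0) = 162
q^(4)(0) = 216
The Taylor polynomial is Σ q^(k)(0)/k! · t^k.

9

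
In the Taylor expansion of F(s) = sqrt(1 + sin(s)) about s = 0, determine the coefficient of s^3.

-1/48

Plug the Maclaurin series of the inner function into that of the outer and collect terms.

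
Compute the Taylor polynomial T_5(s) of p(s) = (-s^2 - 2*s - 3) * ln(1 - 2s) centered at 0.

Distribute the polynomial across the series and collect like powers.
p(0) = 0
p′(0) = 6
p′′(0) = 20
p′′′(0) = 84
p^(4)(0) = 464
p^(5)(0) = 3584
The Taylor polynomial is Σ p^(k)(0)/k! · s^k.

448*s^5/15 + 58*s^4/3 + 14*s^3 + 10*s^2 + 6*s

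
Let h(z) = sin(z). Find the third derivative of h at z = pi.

1

Compute the successive derivatives at the expansion point and divide by k!.
The coefficient of (z - pi)^3 in the expansion is 1/6, so h′′′(pi) = 3! * (1/6) = 1.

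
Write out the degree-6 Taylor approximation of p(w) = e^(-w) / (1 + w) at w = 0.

1957*w^6/720 - 163*w^5/60 + 65*w^4/24 - 8*w^3/3 + 5*w^2/2 - 2*w + 1

Expand each factor separately, then convolve coefficients.
p(0) = 1
p′(0) = -2
p′′(0) = 5
p′′′(0) = -16
p^(4)(0) = 65
p^(5)(0) = -326
p^(6)(0) = 1957
Then c_k = p^(k)(0)/k! gives each Taylor coefficient.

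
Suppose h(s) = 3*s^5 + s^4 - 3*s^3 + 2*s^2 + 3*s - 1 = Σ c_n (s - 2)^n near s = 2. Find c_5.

Differentiate repeatedly and evaluate at the center.
[(s - 2)^0] = 101;  [(s - 2)^1] = 247;  [(s - 2)^2] = 248;  [(s - 2)^3] = 125;  [(s - 2)^4] = 31;  [(s - 2)^5] = 3.

3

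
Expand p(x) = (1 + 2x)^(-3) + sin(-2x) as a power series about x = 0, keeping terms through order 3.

Add the two expansions coefficient-wise.
p(0) = 1
p′(0) = -8
p′′(0) = 48
p′′′(0) = -472
The Taylor polynomial is Σ p^(k)(0)/k! · x^k.

-236*x^3/3 + 24*x^2 - 8*x + 1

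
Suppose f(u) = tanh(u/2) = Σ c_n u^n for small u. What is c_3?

[u^0] = 0;  [u^1] = 1/2;  [u^2] = 0;  [u^3] = -1/24.

-1/24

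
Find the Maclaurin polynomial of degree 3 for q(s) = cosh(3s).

[s^0] = 1;  [s^1] = 0;  [s^2] = 9/2;  [s^3] = 0.

9*s^2/2 + 1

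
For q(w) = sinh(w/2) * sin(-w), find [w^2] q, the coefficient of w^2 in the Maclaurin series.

Multiply the two series term by term and collect like powers.
[w^0] = 0;  [w^1] = 0;  [w^2] = -1/2.

-1/2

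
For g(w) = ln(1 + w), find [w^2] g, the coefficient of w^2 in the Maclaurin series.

[w^0] = 0;  [w^1] = 1;  [w^2] = -1/2.

-1/2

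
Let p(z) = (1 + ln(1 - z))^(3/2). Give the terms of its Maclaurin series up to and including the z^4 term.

Substitute the inner expansion into the outer series and collect powers.

11*z^4/128 - z^3/16 - 3*z^2/8 - 3*z/2 + 1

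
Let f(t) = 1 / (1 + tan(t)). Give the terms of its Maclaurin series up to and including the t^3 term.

-4*t^3/3 + t^2 - t + 1

Write 1/(1+u) = 1 - u + u^2 - u^3 + ... and substitute the series for u.
f(0) = 1
f′(0) = -1
f′′(0) = 2
f′′′(0) = -8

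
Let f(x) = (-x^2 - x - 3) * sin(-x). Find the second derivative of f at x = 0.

Multiply each power in the prefactor through the base expansion.
From the series, [x^2] f = 1; multiply by 2! = 2 to get 2.

2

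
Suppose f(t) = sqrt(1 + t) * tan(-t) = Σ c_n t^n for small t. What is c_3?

Write out both Maclaurin series and multiply, keeping only the needed powers.
[t^0] = 0;  [t^1] = -1;  [t^2] = -1/2;  [t^3] = -5/24.
So c_3 = f′′′(0)/3! = -5/24.

-5/24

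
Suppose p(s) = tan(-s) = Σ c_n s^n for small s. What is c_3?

p(0) = 0
p′(0) = -1
p′′(0) = 0
p′′′(0) = -2
Dividing each by k! gives the coefficients c_0, ..., c_3.

-1/3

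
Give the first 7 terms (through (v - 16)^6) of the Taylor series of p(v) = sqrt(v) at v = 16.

-21*(v - 16)^6/4294967296 + 7*(v - 16)^5/67108864 - 5*(v - 16)^4/2097152 + (v - 16)^3/16384 - (v - 16)^2/512 + (v - 16)/8 + 4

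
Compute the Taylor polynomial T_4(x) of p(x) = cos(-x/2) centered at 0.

[x^0] = 1;  [x^1] = 0;  [x^2] = -1/8;  [x^3] = 0;  [x^4] = 1/384.

x^4/384 - x^2/8 + 1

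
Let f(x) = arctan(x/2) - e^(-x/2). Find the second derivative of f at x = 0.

-1/4

Expand each term separately and add.
From the series, [x^2] f = -1/8; multiply by 2! = 2 to get -1/4.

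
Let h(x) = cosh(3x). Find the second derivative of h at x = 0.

9

From the series, [x^2] h = 9/2; multiply by 2! = 2 to get 9.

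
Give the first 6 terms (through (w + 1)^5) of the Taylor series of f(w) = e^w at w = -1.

[(w + 1)^0] = e^(-1);  [(w + 1)^1] = e^(-1);  [(w + 1)^2] = e^(-1)/2;  [(w + 1)^3] = e^(-1)/6;  [(w + 1)^4] = e^(-1)/24;  [(w + 1)^5] = e^(-1)/120.

(w + 1)^5*e^(-1)/120 + (w + 1)^4*e^(-1)/24 + (w + 1)^3*e^(-1)/6 + (w + 1)^2*e^(-1)/2 + (w + 1)*e^(-1) + e^(-1)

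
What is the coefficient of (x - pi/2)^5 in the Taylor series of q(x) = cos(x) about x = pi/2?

[(x - pi/2)^0] = 0;  [(x - pi/2)^1] = -1;  [(x - pi/2)^2] = 0;  [(x - pi/2)^3] = 1/6;  [(x - pi/2)^4] = 0;  [(x - pi/2)^5] = -1/120.

-1/120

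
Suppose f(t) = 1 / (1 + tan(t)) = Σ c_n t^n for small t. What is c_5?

-32/15

Expand as Σ (-1)^k u^k with u equal to the inner function's series.
f(0) = 1
f′(0) = -1
f′′(0) = 2
f′′′(0) = -8
f^(4)(0) = 40
f^(5)(0) = -256
The Taylor polynomial is Σ f^(k)(0)/k! · t^k.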